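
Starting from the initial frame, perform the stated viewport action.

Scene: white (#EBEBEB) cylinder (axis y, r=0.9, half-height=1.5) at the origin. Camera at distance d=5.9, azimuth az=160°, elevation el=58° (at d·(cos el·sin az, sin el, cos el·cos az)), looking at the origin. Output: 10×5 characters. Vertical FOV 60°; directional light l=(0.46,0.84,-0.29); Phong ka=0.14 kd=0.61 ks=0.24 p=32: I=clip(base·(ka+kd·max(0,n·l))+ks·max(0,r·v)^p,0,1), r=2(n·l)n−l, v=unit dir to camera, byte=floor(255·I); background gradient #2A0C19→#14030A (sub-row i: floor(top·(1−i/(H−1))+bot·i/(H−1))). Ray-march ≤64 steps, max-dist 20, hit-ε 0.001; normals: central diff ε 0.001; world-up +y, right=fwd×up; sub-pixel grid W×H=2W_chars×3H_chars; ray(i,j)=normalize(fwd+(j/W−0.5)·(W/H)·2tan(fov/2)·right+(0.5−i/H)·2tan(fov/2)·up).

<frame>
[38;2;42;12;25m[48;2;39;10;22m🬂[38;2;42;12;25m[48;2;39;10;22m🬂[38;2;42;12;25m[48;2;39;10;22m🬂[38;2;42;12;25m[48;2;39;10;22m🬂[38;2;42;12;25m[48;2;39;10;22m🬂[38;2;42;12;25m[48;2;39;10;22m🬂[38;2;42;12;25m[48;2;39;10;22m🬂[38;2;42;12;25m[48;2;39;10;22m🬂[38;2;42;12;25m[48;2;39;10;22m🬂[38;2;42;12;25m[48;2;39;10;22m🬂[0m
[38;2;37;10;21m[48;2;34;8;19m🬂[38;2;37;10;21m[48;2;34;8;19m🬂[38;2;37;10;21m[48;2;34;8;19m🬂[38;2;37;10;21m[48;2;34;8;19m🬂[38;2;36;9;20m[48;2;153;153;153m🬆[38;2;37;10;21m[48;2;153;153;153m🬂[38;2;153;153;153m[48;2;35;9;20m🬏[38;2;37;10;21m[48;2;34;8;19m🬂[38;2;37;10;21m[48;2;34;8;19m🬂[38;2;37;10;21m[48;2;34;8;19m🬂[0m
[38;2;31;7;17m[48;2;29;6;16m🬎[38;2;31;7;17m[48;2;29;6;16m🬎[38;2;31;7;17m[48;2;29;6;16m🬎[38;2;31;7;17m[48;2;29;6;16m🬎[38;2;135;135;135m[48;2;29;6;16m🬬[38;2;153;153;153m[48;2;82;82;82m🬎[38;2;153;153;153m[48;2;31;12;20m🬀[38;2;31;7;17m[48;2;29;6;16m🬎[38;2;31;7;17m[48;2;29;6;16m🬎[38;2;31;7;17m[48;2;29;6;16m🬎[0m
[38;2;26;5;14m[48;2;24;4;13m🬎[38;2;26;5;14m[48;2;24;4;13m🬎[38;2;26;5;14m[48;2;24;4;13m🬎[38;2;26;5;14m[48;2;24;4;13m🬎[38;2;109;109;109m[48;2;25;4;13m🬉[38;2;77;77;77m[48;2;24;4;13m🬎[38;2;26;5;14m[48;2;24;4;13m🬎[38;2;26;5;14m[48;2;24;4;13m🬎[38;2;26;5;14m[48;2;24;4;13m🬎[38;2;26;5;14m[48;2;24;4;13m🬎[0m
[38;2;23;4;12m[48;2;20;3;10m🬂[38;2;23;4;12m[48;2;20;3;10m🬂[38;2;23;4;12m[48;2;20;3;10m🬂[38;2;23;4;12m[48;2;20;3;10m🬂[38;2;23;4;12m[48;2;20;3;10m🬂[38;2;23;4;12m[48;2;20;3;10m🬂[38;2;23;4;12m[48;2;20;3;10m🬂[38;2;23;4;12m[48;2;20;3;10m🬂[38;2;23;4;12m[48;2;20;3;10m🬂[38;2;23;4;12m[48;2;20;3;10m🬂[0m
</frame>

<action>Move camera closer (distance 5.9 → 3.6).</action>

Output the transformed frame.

<frame>
[38;2;42;12;25m[48;2;39;10;22m🬂[38;2;42;12;25m[48;2;39;10;22m🬂[38;2;42;12;25m[48;2;39;10;22m🬂[38;2;41;11;24m[48;2;153;153;153m🬆[38;2;42;12;25m[48;2;153;153;153m🬂[38;2;42;12;25m[48;2;153;153;153m🬂[38;2;42;12;25m[48;2;153;153;153m🬂[38;2;153;153;153m[48;2;40;11;23m🬏[38;2;42;12;25m[48;2;39;10;22m🬂[38;2;42;12;25m[48;2;39;10;22m🬂[0m
[38;2;37;10;21m[48;2;34;8;19m🬂[38;2;37;10;21m[48;2;34;8;19m🬂[38;2;156;156;156m[48;2;35;8;19m🬉[38;2;153;153;153m[48;2;153;153;153m [38;2;153;153;153m[48;2;153;153;153m [38;2;153;153;153m[48;2;153;153;153m [38;2;153;153;153m[48;2;153;153;153m [38;2;151;151;151m[48;2;34;8;19m🬝[38;2;37;10;21m[48;2;34;8;19m🬂[38;2;37;10;21m[48;2;34;8;19m🬂[0m
[38;2;31;7;17m[48;2;29;6;16m🬎[38;2;31;7;17m[48;2;29;6;16m🬎[38;2;31;7;17m[48;2;29;6;16m🬎[38;2;120;120;120m[48;2;30;6;16m🬨[38;2;220;220;220m[48;2;133;133;133m🬃[38;2;153;153;153m[48;2;89;89;89m🬎[38;2;154;154;154m[48;2;61;61;61m🬆[38;2;45;45;45m[48;2;30;6;16m🬀[38;2;31;7;17m[48;2;29;6;16m🬎[38;2;31;7;17m[48;2;29;6;16m🬎[0m
[38;2;26;5;14m[48;2;24;4;13m🬎[38;2;26;5;14m[48;2;24;4;13m🬎[38;2;26;5;14m[48;2;24;4;13m🬎[38;2;26;5;14m[48;2;24;4;13m🬎[38;2;103;103;103m[48;2;109;109;109m▐[38;2;94;94;94m[48;2;80;80;80m▌[38;2;63;63;63m[48;2;29;13;20m🬄[38;2;26;5;14m[48;2;24;4;13m🬎[38;2;26;5;14m[48;2;24;4;13m🬎[38;2;26;5;14m[48;2;24;4;13m🬎[0m
[38;2;23;4;12m[48;2;20;3;10m🬂[38;2;23;4;12m[48;2;20;3;10m🬂[38;2;23;4;12m[48;2;20;3;10m🬂[38;2;23;4;12m[48;2;20;3;10m🬂[38;2;23;4;12m[48;2;20;3;10m🬂[38;2;94;94;94m[48;2;21;3;10m🬀[38;2;23;4;12m[48;2;20;3;10m🬂[38;2;23;4;12m[48;2;20;3;10m🬂[38;2;23;4;12m[48;2;20;3;10m🬂[38;2;23;4;12m[48;2;20;3;10m🬂[0m
</frame>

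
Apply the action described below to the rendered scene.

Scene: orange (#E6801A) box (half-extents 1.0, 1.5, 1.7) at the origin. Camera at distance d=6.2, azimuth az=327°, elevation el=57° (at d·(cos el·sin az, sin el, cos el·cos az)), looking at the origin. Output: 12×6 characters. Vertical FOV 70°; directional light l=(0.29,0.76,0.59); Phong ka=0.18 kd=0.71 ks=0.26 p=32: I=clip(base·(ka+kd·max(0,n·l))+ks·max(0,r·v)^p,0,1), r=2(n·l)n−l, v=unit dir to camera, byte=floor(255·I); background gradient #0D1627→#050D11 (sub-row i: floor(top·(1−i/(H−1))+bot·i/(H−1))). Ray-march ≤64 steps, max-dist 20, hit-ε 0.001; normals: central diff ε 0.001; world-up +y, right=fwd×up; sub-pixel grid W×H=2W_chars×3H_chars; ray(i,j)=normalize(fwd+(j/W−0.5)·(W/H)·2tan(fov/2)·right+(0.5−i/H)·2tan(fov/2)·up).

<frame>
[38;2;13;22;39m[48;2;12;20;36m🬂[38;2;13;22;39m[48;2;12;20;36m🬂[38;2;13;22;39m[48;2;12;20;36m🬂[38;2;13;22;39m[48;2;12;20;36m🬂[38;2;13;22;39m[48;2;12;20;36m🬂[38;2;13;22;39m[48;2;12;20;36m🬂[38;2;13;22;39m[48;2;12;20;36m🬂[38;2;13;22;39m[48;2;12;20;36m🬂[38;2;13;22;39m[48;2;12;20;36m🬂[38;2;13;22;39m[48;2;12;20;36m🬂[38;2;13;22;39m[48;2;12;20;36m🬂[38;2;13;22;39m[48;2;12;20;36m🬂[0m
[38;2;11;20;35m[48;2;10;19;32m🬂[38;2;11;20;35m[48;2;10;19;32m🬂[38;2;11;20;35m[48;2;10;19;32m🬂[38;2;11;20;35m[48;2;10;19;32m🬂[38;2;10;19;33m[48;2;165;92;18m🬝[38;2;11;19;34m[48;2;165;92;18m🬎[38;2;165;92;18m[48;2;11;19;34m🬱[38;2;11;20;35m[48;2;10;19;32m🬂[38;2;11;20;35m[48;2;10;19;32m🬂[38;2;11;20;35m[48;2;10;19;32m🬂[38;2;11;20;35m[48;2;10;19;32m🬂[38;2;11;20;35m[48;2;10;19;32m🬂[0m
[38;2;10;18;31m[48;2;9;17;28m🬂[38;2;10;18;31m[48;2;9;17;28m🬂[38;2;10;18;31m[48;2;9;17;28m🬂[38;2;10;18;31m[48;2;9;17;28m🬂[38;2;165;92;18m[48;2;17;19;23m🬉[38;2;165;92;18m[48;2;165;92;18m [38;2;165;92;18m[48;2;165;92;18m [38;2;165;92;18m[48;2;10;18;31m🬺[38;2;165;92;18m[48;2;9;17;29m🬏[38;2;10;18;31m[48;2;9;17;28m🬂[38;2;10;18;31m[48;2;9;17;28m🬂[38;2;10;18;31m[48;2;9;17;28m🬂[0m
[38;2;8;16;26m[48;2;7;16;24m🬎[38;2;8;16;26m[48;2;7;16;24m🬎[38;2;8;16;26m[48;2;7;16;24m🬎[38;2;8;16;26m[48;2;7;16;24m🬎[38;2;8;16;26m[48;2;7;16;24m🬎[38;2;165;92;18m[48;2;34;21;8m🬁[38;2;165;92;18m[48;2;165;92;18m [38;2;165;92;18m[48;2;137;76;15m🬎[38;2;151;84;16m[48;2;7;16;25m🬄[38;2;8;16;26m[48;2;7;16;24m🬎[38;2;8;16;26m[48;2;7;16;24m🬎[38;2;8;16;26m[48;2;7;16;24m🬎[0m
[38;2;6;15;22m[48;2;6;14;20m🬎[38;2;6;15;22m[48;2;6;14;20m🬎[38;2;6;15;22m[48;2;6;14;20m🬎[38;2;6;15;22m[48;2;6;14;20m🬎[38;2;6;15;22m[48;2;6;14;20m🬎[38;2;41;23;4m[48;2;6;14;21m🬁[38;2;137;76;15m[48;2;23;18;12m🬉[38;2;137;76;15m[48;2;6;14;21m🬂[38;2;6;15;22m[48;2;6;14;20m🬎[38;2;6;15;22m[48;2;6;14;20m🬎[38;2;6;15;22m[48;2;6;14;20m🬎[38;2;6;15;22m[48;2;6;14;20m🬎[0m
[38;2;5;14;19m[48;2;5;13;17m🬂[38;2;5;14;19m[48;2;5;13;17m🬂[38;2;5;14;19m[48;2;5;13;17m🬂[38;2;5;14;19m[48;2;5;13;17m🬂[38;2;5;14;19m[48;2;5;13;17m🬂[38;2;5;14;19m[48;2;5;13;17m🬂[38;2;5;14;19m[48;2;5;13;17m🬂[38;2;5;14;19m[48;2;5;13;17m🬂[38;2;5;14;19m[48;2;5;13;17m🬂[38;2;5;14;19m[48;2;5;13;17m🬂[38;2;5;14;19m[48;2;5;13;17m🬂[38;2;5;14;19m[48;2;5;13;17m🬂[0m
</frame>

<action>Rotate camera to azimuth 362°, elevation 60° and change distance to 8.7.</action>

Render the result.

<frame>
[38;2;13;22;39m[48;2;12;20;36m🬂[38;2;13;22;39m[48;2;12;20;36m🬂[38;2;13;22;39m[48;2;12;20;36m🬂[38;2;13;22;39m[48;2;12;20;36m🬂[38;2;13;22;39m[48;2;12;20;36m🬂[38;2;13;22;39m[48;2;12;20;36m🬂[38;2;13;22;39m[48;2;12;20;36m🬂[38;2;13;22;39m[48;2;12;20;36m🬂[38;2;13;22;39m[48;2;12;20;36m🬂[38;2;13;22;39m[48;2;12;20;36m🬂[38;2;13;22;39m[48;2;12;20;36m🬂[38;2;13;22;39m[48;2;12;20;36m🬂[0m
[38;2;11;20;35m[48;2;10;19;32m🬂[38;2;11;20;35m[48;2;10;19;32m🬂[38;2;11;20;35m[48;2;10;19;32m🬂[38;2;11;20;35m[48;2;10;19;32m🬂[38;2;11;20;35m[48;2;10;19;32m🬂[38;2;11;20;35m[48;2;10;19;32m🬂[38;2;11;20;35m[48;2;10;19;32m🬂[38;2;11;20;35m[48;2;10;19;32m🬂[38;2;11;20;35m[48;2;10;19;32m🬂[38;2;11;20;35m[48;2;10;19;32m🬂[38;2;11;20;35m[48;2;10;19;32m🬂[38;2;11;20;35m[48;2;10;19;32m🬂[0m
[38;2;10;18;31m[48;2;9;17;28m🬂[38;2;10;18;31m[48;2;9;17;28m🬂[38;2;10;18;31m[48;2;9;17;28m🬂[38;2;10;18;31m[48;2;9;17;28m🬂[38;2;10;18;31m[48;2;9;17;28m🬂[38;2;165;92;18m[48;2;9;17;29m▐[38;2;165;92;18m[48;2;165;92;18m [38;2;10;18;31m[48;2;9;17;28m🬂[38;2;10;18;31m[48;2;9;17;28m🬂[38;2;10;18;31m[48;2;9;17;28m🬂[38;2;10;18;31m[48;2;9;17;28m🬂[38;2;10;18;31m[48;2;9;17;28m🬂[0m
[38;2;8;16;26m[48;2;7;16;24m🬎[38;2;8;16;26m[48;2;7;16;24m🬎[38;2;8;16;26m[48;2;7;16;24m🬎[38;2;8;16;26m[48;2;7;16;24m🬎[38;2;8;16;26m[48;2;7;16;24m🬎[38;2;158;88;17m[48;2;7;16;25m🬫[38;2;165;92;18m[48;2;137;76;15m🬎[38;2;8;16;26m[48;2;7;16;24m🬎[38;2;8;16;26m[48;2;7;16;24m🬎[38;2;8;16;26m[48;2;7;16;24m🬎[38;2;8;16;26m[48;2;7;16;24m🬎[38;2;8;16;26m[48;2;7;16;24m🬎[0m
[38;2;6;15;22m[48;2;6;14;20m🬎[38;2;6;15;22m[48;2;6;14;20m🬎[38;2;6;15;22m[48;2;6;14;20m🬎[38;2;6;15;22m[48;2;6;14;20m🬎[38;2;6;15;22m[48;2;6;14;20m🬎[38;2;137;76;15m[48;2;6;14;21m🬁[38;2;137;76;15m[48;2;6;14;21m🬂[38;2;6;15;22m[48;2;6;14;20m🬎[38;2;6;15;22m[48;2;6;14;20m🬎[38;2;6;15;22m[48;2;6;14;20m🬎[38;2;6;15;22m[48;2;6;14;20m🬎[38;2;6;15;22m[48;2;6;14;20m🬎[0m
[38;2;5;14;19m[48;2;5;13;17m🬂[38;2;5;14;19m[48;2;5;13;17m🬂[38;2;5;14;19m[48;2;5;13;17m🬂[38;2;5;14;19m[48;2;5;13;17m🬂[38;2;5;14;19m[48;2;5;13;17m🬂[38;2;5;14;19m[48;2;5;13;17m🬂[38;2;5;14;19m[48;2;5;13;17m🬂[38;2;5;14;19m[48;2;5;13;17m🬂[38;2;5;14;19m[48;2;5;13;17m🬂[38;2;5;14;19m[48;2;5;13;17m🬂[38;2;5;14;19m[48;2;5;13;17m🬂[38;2;5;14;19m[48;2;5;13;17m🬂[0m
</frame>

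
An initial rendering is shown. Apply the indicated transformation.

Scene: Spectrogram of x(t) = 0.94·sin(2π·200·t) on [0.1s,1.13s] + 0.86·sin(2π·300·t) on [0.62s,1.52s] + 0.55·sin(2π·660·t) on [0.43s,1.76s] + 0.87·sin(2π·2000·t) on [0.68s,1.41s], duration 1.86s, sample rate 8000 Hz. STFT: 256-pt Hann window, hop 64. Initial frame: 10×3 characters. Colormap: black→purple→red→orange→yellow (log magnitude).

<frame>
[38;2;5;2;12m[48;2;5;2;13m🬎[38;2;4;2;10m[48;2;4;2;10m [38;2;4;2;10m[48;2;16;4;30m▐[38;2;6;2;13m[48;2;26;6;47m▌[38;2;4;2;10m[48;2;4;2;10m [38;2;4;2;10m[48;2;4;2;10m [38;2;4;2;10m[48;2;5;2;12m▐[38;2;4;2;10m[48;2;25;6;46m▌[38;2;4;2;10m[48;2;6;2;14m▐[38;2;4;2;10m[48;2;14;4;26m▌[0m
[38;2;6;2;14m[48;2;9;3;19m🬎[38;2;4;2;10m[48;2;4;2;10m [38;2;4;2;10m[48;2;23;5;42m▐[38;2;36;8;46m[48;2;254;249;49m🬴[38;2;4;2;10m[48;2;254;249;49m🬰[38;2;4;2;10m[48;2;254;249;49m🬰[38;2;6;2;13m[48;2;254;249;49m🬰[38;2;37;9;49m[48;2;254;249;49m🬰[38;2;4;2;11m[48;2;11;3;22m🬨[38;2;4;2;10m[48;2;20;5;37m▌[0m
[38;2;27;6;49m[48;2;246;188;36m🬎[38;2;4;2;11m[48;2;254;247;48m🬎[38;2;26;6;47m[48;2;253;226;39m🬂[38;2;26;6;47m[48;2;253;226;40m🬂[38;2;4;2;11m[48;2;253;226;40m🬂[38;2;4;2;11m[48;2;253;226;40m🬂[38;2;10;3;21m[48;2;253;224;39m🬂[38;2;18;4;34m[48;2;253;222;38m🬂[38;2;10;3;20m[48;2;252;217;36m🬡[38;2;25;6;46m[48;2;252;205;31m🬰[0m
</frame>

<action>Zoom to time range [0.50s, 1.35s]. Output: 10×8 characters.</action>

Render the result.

<frame>
[38;2;4;2;10m[48;2;4;2;10m [38;2;6;2;13m[48;2;7;2;15m🬝[38;2;4;2;10m[48;2;19;5;35m▐[38;2;4;2;10m[48;2;4;2;10m [38;2;4;2;10m[48;2;4;2;10m [38;2;4;2;10m[48;2;4;2;10m [38;2;4;2;10m[48;2;4;2;10m [38;2;4;2;10m[48;2;5;2;12m▌[38;2;4;2;10m[48;2;4;2;10m [38;2;4;2;10m[48;2;4;2;10m [0m
[38;2;4;2;10m[48;2;4;2;10m [38;2;6;2;14m[48;2;7;2;15m▌[38;2;4;2;10m[48;2;22;5;40m▐[38;2;4;2;10m[48;2;4;2;10m [38;2;4;2;10m[48;2;4;2;10m [38;2;4;2;10m[48;2;4;2;10m [38;2;4;2;10m[48;2;4;2;10m [38;2;4;2;10m[48;2;5;2;12m▌[38;2;4;2;10m[48;2;4;2;10m [38;2;4;2;10m[48;2;4;2;10m [0m
[38;2;4;2;10m[48;2;4;2;10m [38;2;7;2;15m[48;2;10;3;19m🬕[38;2;4;2;10m[48;2;30;7;54m▐[38;2;4;2;10m[48;2;4;2;10m [38;2;4;2;10m[48;2;4;2;10m [38;2;4;2;10m[48;2;4;2;10m [38;2;4;2;10m[48;2;4;2;10m [38;2;4;2;10m[48;2;6;2;13m▌[38;2;4;2;10m[48;2;4;2;10m [38;2;4;2;10m[48;2;4;2;10m [0m
[38;2;4;2;10m[48;2;4;2;10m [38;2;9;2;18m[48;2;24;5;43m🬕[38;2;35;9;46m[48;2;254;249;49m🬎[38;2;4;2;10m[48;2;254;249;49m🬎[38;2;4;2;10m[48;2;254;249;49m🬎[38;2;4;2;10m[48;2;254;249;49m🬎[38;2;4;2;10m[48;2;254;249;49m🬎[38;2;5;2;12m[48;2;254;249;49m🬎[38;2;4;2;10m[48;2;254;249;49m🬎[38;2;4;2;10m[48;2;254;249;49m🬎[0m
[38;2;4;2;10m[48;2;4;2;10m [38;2;10;3;21m[48;2;24;5;43m🬲[38;2;251;186;23m[48;2;35;9;46m🬂[38;2;251;184;23m[48;2;4;2;10m🬂[38;2;251;184;23m[48;2;4;2;10m🬂[38;2;251;184;23m[48;2;4;2;10m🬂[38;2;251;184;23m[48;2;4;2;10m🬂[38;2;251;184;23m[48;2;6;2;13m🬂[38;2;251;184;23m[48;2;4;2;10m🬂[38;2;251;184;23m[48;2;4;2;10m🬂[0m
[38;2;4;2;10m[48;2;4;2;10m [38;2;17;4;31m[48;2;10;2;20m🬓[38;2;30;7;53m[48;2;4;2;10m▌[38;2;4;2;10m[48;2;4;2;10m [38;2;4;2;10m[48;2;4;2;10m [38;2;4;2;10m[48;2;4;2;10m [38;2;4;2;10m[48;2;4;2;10m [38;2;4;2;10m[48;2;11;3;23m▌[38;2;4;2;10m[48;2;4;2;10m [38;2;4;2;10m[48;2;4;2;10m [0m
[38;2;5;2;12m[48;2;251;181;21m🬂[38;2;15;4;29m[48;2;251;181;21m🬂[38;2;14;4;27m[48;2;251;181;21m🬂[38;2;5;2;12m[48;2;251;181;21m🬂[38;2;5;2;12m[48;2;251;181;21m🬂[38;2;5;2;12m[48;2;251;181;21m🬂[38;2;5;2;12m[48;2;251;181;21m🬂[38;2;11;3;23m[48;2;251;181;21m🬂[38;2;5;2;12m[48;2;251;181;21m🬂[38;2;5;2;12m[48;2;251;181;21m🬂[0m
[38;2;12;3;24m[48;2;243;182;40m🬂[38;2;236;125;27m[48;2;254;248;49m🬰[38;2;231;116;34m[48;2;254;248;49m🬰[38;2;231;115;35m[48;2;254;248;49m🬰[38;2;231;115;35m[48;2;254;248;49m🬰[38;2;231;115;35m[48;2;254;248;49m🬰[38;2;231;115;35m[48;2;254;248;49m🬰[38;2;237;129;27m[48;2;254;244;47m🬰[38;2;241;174;42m[48;2;12;3;23m🬎[38;2;241;174;42m[48;2;12;3;23m🬎[0m
</frame>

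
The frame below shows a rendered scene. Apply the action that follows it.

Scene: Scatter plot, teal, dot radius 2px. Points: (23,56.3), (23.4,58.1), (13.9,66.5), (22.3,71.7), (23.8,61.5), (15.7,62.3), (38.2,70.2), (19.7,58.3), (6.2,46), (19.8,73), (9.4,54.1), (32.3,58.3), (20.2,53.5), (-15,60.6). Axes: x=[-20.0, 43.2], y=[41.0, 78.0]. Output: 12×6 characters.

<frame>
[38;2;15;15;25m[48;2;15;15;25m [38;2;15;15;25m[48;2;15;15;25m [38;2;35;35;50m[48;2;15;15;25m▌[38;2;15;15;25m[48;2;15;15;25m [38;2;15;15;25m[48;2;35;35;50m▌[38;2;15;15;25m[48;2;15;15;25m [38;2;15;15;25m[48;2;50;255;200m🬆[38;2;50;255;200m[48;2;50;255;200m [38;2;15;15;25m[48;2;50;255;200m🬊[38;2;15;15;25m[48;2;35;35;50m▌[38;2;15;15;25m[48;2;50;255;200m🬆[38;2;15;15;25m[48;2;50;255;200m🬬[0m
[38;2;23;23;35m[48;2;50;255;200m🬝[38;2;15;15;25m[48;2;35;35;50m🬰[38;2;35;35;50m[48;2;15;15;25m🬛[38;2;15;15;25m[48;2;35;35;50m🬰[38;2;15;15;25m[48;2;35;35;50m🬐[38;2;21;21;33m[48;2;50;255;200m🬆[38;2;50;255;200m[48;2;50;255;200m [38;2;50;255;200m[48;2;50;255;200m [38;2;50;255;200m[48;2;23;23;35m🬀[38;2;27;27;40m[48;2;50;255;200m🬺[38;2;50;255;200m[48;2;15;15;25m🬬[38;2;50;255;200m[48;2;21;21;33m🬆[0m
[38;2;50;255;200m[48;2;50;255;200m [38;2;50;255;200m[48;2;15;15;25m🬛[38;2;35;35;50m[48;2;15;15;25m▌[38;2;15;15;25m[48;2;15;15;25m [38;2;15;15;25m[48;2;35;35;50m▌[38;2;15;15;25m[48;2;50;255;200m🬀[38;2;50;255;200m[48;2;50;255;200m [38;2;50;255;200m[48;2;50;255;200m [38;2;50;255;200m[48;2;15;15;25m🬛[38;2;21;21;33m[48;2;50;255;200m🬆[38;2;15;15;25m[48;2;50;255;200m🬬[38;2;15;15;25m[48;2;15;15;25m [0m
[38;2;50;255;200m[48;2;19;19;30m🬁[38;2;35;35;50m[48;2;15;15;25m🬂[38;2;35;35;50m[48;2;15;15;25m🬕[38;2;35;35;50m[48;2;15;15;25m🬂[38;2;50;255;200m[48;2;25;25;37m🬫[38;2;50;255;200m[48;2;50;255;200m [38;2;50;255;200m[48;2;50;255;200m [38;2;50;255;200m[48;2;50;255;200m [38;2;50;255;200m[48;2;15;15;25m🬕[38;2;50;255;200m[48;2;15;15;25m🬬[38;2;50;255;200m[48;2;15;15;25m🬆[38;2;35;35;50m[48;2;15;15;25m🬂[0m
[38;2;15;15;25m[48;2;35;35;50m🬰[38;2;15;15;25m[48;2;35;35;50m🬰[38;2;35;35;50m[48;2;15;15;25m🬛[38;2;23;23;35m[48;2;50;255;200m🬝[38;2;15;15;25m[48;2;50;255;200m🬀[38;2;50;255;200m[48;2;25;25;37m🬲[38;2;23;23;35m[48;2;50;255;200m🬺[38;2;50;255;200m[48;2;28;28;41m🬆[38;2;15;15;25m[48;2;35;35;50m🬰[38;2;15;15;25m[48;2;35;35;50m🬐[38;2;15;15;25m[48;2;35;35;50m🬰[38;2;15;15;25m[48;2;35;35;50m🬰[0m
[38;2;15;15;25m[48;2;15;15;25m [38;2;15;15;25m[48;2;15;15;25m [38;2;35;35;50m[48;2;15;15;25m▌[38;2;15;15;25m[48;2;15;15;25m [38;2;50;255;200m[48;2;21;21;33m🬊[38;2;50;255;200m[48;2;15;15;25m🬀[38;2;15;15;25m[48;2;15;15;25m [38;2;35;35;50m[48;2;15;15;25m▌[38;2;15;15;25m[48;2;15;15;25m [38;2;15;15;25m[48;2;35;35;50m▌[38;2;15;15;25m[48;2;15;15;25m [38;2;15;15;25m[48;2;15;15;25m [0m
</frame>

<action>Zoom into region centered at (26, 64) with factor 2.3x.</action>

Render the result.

<frame>
[38;2;15;15;25m[48;2;15;15;25m [38;2;15;15;25m[48;2;15;15;25m [38;2;35;35;50m[48;2;15;15;25m▌[38;2;50;255;200m[48;2;15;15;25m🬊[38;2;50;255;200m[48;2;35;35;50m🬝[38;2;50;255;200m[48;2;15;15;25m🬀[38;2;15;15;25m[48;2;15;15;25m [38;2;35;35;50m[48;2;15;15;25m▌[38;2;15;15;25m[48;2;15;15;25m [38;2;23;23;35m[48;2;50;255;200m🬴[38;2;50;255;200m[48;2;50;255;200m [38;2;50;255;200m[48;2;15;15;25m🬛[0m
[38;2;15;15;25m[48;2;50;255;200m🬀[38;2;21;21;33m[48;2;50;255;200m🬊[38;2;35;35;50m[48;2;15;15;25m🬛[38;2;15;15;25m[48;2;35;35;50m🬰[38;2;15;15;25m[48;2;35;35;50m🬐[38;2;15;15;25m[48;2;35;35;50m🬰[38;2;15;15;25m[48;2;35;35;50m🬰[38;2;35;35;50m[48;2;15;15;25m🬛[38;2;15;15;25m[48;2;35;35;50m🬰[38;2;15;15;25m[48;2;35;35;50m🬐[38;2;23;23;35m[48;2;50;255;200m🬺[38;2;15;15;25m[48;2;35;35;50m🬰[0m
[38;2;50;255;200m[48;2;15;15;25m🬊[38;2;50;255;200m[48;2;15;15;25m🬐[38;2;35;35;50m[48;2;15;15;25m▌[38;2;15;15;25m[48;2;15;15;25m [38;2;15;15;25m[48;2;35;35;50m▌[38;2;15;15;25m[48;2;15;15;25m [38;2;15;15;25m[48;2;15;15;25m [38;2;35;35;50m[48;2;15;15;25m▌[38;2;15;15;25m[48;2;15;15;25m [38;2;15;15;25m[48;2;35;35;50m▌[38;2;15;15;25m[48;2;15;15;25m [38;2;15;15;25m[48;2;15;15;25m [0m
[38;2;50;255;200m[48;2;25;25;37m🬫[38;2;50;255;200m[48;2;50;255;200m [38;2;50;255;200m[48;2;27;27;40m🬃[38;2;23;23;35m[48;2;50;255;200m🬝[38;2;35;35;50m[48;2;50;255;200m🬀[38;2;50;255;200m[48;2;28;28;41m🬱[38;2;35;35;50m[48;2;15;15;25m🬂[38;2;35;35;50m[48;2;15;15;25m🬕[38;2;35;35;50m[48;2;15;15;25m🬂[38;2;35;35;50m[48;2;15;15;25m🬨[38;2;35;35;50m[48;2;15;15;25m🬂[38;2;35;35;50m[48;2;15;15;25m🬂[0m
[38;2;15;15;25m[48;2;35;35;50m🬰[38;2;50;255;200m[48;2;23;23;35m🬀[38;2;28;28;41m[48;2;50;255;200m🬆[38;2;50;255;200m[48;2;15;15;25m🬺[38;2;50;255;200m[48;2;50;255;200m [38;2;50;255;200m[48;2;25;25;37m🬲[38;2;15;15;25m[48;2;35;35;50m🬰[38;2;28;28;41m[48;2;50;255;200m🬆[38;2;50;255;200m[48;2;15;15;25m🬺[38;2;31;31;45m[48;2;50;255;200m🬬[38;2;15;15;25m[48;2;35;35;50m🬰[38;2;15;15;25m[48;2;35;35;50m🬰[0m
[38;2;15;15;25m[48;2;15;15;25m [38;2;15;15;25m[48;2;15;15;25m [38;2;50;255;200m[48;2;27;27;40m🬁[38;2;50;255;200m[48;2;15;15;25m🬬[38;2;50;255;200m[48;2;50;255;200m [38;2;50;255;200m[48;2;15;15;25m🬄[38;2;15;15;25m[48;2;15;15;25m [38;2;50;255;200m[48;2;27;27;40m🬁[38;2;50;255;200m[48;2;15;15;25m🬆[38;2;15;15;25m[48;2;35;35;50m▌[38;2;15;15;25m[48;2;15;15;25m [38;2;15;15;25m[48;2;15;15;25m [0m
</frame>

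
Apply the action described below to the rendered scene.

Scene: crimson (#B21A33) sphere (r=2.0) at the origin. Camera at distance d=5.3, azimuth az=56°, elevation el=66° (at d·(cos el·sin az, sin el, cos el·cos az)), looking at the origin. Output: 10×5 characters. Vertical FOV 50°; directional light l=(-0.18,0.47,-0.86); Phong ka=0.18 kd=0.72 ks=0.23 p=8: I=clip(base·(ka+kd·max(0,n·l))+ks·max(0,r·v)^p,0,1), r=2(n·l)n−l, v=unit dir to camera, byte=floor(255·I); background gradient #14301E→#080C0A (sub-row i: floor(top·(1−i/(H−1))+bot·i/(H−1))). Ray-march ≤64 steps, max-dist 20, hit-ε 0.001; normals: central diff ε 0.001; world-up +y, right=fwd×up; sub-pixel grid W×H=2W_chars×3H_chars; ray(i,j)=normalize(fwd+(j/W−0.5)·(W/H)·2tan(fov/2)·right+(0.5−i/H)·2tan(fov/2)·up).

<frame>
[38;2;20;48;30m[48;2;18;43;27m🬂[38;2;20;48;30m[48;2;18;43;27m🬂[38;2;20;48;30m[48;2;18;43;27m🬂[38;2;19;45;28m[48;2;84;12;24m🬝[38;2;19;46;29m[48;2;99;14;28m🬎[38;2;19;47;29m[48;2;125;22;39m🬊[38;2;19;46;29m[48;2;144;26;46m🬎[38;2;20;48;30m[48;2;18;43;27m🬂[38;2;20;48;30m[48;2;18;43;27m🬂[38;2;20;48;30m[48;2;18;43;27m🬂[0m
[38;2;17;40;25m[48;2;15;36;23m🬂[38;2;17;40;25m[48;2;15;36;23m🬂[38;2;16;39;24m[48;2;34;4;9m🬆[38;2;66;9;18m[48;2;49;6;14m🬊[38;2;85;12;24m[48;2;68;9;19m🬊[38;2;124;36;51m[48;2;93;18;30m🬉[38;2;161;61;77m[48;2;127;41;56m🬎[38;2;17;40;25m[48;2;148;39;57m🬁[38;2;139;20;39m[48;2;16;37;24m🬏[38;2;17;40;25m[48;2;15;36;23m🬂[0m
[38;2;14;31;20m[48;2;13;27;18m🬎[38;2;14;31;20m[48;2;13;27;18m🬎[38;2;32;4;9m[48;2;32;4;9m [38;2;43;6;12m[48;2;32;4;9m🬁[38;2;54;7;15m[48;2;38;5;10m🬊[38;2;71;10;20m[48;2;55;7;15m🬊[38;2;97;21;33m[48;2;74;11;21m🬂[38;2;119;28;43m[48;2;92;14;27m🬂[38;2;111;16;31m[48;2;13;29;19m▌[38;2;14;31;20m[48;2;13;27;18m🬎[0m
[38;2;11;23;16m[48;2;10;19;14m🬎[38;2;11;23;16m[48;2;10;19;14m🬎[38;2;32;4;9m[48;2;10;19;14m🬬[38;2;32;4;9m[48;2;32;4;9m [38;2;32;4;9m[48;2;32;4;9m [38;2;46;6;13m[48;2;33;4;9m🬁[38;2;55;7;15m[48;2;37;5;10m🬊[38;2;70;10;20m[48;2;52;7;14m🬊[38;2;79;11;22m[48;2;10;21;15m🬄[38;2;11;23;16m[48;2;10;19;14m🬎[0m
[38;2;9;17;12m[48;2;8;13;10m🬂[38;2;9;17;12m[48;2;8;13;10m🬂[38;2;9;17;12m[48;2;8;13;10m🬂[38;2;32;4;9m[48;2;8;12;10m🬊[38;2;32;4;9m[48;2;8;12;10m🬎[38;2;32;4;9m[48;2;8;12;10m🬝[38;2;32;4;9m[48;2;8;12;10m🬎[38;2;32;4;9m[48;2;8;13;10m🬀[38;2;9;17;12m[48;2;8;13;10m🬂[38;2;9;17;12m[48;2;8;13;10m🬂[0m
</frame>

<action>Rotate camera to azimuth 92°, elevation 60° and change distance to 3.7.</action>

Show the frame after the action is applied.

<frame>
[38;2;20;48;30m[48;2;18;43;27m🬂[38;2;20;48;30m[48;2;32;4;9m🬀[38;2;43;6;12m[48;2;52;7;15m▌[38;2;68;9;19m[48;2;61;8;17m▐[38;2;82;11;23m[48;2;75;10;21m▐[38;2;95;14;27m[48;2;89;12;25m▐[38;2;104;17;31m[48;2;114;21;37m▌[38;2;124;23;39m[48;2;136;36;53m🬆[38;2;139;23;42m[48;2;149;39;57m🬎[38;2;147;22;43m[48;2;19;45;28m🬓[0m
[38;2;16;38;24m[48;2;32;4;9m🬄[38;2;32;4;9m[48;2;33;4;9m🬺[38;2;49;7;13m[48;2;41;5;11m▐[38;2;63;9;17m[48;2;56;8;15m▐[38;2;76;10;21m[48;2;70;9;19m▐[38;2;89;13;26m[48;2;82;11;23m▐[38;2;112;27;41m[48;2;98;18;31m▐[38;2;153;57;73m[48;2;132;41;56m▐[38;2;163;55;73m[48;2;173;69;86m🬂[38;2;149;27;47m[48;2;162;49;67m🬨[0m
[38;2;32;4;9m[48;2;32;4;9m [38;2;32;4;9m[48;2;32;4;9m [38;2;42;5;12m[48;2;35;4;9m▐[38;2;56;8;16m[48;2;50;7;14m▐[38;2;69;9;19m[48;2;63;8;17m▐[38;2;81;11;23m[48;2;75;10;21m▐[38;2;101;20;33m[48;2;89;14;26m🬉[38;2;135;45;60m[48;2;113;27;42m🬉[38;2;161;62;78m[48;2;138;43;59m🬊[38;2;157;49;67m[48;2;141;31;49m🬄[0m
[38;2;32;4;9m[48;2;10;19;14m🬬[38;2;32;4;9m[48;2;32;4;9m [38;2;32;4;9m[48;2;38;5;10m🬺[38;2;47;6;13m[48;2;40;5;11m🬨[38;2;62;9;17m[48;2;55;7;15m🬉[38;2;74;10;21m[48;2;68;9;19m🬉[38;2;87;12;25m[48;2;79;11;22m🬉[38;2;103;19;33m[48;2;93;14;27m🬉[38;2;119;25;41m[48;2;105;17;32m🬊[38;2;129;24;41m[48;2;119;18;35m🬂[0m
[38;2;8;13;10m[48;2;32;4;9m🬺[38;2;32;4;9m[48;2;32;4;9m [38;2;32;4;9m[48;2;32;4;9m [38;2;40;5;11m[48;2;33;4;9m🬉[38;2;51;7;14m[48;2;44;5;12m🬊[38;2;64;9;18m[48;2;57;7;16m🬊[38;2;76;10;21m[48;2;69;9;19m🬊[38;2;87;12;25m[48;2;81;11;23m🬊[38;2;100;14;28m[48;2;93;13;26m🬊[38;2;109;15;30m[48;2;8;13;10m🬕[0m
</frame>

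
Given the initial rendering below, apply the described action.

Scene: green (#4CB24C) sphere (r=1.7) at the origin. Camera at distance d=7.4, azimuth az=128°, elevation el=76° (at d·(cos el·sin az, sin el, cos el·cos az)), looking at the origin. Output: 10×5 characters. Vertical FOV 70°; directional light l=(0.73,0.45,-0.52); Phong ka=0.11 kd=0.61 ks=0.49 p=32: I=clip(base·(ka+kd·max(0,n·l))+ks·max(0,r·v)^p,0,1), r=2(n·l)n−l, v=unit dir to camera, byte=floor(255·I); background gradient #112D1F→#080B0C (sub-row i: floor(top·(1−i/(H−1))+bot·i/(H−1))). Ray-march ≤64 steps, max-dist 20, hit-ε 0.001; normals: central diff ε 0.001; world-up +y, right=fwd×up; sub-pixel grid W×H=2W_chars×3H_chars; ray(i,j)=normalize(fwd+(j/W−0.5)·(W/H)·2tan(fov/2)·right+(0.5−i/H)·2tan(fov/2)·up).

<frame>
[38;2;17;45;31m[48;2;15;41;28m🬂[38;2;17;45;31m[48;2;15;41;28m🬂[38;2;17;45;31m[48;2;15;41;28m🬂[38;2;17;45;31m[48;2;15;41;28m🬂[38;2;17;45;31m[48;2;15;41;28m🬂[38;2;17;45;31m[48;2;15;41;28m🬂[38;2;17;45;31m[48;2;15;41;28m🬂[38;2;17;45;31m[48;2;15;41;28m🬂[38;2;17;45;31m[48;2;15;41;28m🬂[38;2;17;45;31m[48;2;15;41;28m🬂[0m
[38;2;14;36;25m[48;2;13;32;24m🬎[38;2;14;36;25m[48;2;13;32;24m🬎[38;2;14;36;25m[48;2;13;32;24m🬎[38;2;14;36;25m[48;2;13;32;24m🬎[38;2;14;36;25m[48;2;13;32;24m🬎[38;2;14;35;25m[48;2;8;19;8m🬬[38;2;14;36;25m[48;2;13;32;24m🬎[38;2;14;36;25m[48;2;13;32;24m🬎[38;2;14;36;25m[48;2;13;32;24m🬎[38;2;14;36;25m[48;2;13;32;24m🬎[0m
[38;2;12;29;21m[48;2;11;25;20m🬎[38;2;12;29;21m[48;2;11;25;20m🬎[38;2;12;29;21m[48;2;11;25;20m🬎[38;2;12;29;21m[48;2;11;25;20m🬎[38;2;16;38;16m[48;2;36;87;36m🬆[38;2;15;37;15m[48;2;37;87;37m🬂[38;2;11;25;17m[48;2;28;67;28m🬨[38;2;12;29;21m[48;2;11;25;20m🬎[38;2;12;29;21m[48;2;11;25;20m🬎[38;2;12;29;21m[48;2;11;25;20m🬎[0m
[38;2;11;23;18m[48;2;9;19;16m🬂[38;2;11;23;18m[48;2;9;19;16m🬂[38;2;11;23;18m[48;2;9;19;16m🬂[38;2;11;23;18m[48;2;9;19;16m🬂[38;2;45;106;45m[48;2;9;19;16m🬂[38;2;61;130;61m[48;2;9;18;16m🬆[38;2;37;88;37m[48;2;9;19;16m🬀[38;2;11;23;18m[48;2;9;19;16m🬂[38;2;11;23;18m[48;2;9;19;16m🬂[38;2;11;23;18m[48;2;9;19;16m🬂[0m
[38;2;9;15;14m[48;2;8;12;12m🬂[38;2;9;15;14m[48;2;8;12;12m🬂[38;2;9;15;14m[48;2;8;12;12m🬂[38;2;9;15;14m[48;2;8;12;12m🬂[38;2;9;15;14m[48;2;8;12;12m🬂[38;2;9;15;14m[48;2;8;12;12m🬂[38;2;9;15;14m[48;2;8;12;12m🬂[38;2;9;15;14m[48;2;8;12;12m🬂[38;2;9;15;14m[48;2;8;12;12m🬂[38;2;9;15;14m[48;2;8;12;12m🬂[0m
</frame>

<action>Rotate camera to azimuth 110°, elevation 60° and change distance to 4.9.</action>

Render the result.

<frame>
[38;2;17;45;31m[48;2;15;41;28m🬂[38;2;17;45;31m[48;2;15;41;28m🬂[38;2;17;45;31m[48;2;15;41;28m🬂[38;2;17;45;31m[48;2;15;41;28m🬂[38;2;17;45;31m[48;2;15;41;28m🬂[38;2;17;45;31m[48;2;15;41;28m🬂[38;2;17;45;31m[48;2;15;41;28m🬂[38;2;17;45;31m[48;2;15;41;28m🬂[38;2;17;45;31m[48;2;15;41;28m🬂[38;2;17;45;31m[48;2;15;41;28m🬂[0m
[38;2;14;36;25m[48;2;13;32;24m🬎[38;2;14;36;25m[48;2;13;32;24m🬎[38;2;14;36;25m[48;2;13;32;24m🬎[38;2;14;35;25m[48;2;8;19;8m🬝[38;2;14;35;22m[48;2;24;57;24m🬎[38;2;16;39;21m[48;2;30;73;30m🬎[38;2;15;38;24m[48;2;30;71;30m🬬[38;2;14;36;25m[48;2;13;32;24m🬎[38;2;14;36;25m[48;2;13;32;24m🬎[38;2;14;36;25m[48;2;13;32;24m🬎[0m
[38;2;12;29;21m[48;2;11;25;20m🬎[38;2;12;29;21m[48;2;11;25;20m🬎[38;2;12;29;21m[48;2;11;25;20m🬎[38;2;14;34;21m[48;2;32;76;32m🬕[38;2;34;80;34m[48;2;42;100;42m🬆[38;2;41;98;41m[48;2;60;126;60m🬎[38;2;37;88;37m[48;2;46;108;46m🬂[38;2;12;29;21m[48;2;11;25;20m🬎[38;2;12;29;21m[48;2;11;25;20m🬎[38;2;12;29;21m[48;2;11;25;20m🬎[0m
[38;2;11;23;18m[48;2;9;19;16m🬂[38;2;11;23;18m[48;2;9;19;16m🬂[38;2;11;23;18m[48;2;9;19;16m🬂[38;2;35;82;35m[48;2;9;19;16m🬉[38;2;47;111;47m[48;2;9;18;16m🬬[38;2;99;170;99m[48;2;53;124;53m🬂[38;2;51;120;51m[48;2;9;18;16m🬎[38;2;11;23;18m[48;2;9;19;16m🬂[38;2;11;23;18m[48;2;9;19;16m🬂[38;2;11;23;18m[48;2;9;19;16m🬂[0m
[38;2;9;15;14m[48;2;8;12;12m🬂[38;2;9;15;14m[48;2;8;12;12m🬂[38;2;9;15;14m[48;2;8;12;12m🬂[38;2;9;15;14m[48;2;8;12;12m🬂[38;2;9;15;14m[48;2;8;12;12m🬂[38;2;9;15;14m[48;2;8;12;12m🬂[38;2;9;15;14m[48;2;8;12;12m🬂[38;2;9;15;14m[48;2;8;12;12m🬂[38;2;9;15;14m[48;2;8;12;12m🬂[38;2;9;15;14m[48;2;8;12;12m🬂[0m
</frame>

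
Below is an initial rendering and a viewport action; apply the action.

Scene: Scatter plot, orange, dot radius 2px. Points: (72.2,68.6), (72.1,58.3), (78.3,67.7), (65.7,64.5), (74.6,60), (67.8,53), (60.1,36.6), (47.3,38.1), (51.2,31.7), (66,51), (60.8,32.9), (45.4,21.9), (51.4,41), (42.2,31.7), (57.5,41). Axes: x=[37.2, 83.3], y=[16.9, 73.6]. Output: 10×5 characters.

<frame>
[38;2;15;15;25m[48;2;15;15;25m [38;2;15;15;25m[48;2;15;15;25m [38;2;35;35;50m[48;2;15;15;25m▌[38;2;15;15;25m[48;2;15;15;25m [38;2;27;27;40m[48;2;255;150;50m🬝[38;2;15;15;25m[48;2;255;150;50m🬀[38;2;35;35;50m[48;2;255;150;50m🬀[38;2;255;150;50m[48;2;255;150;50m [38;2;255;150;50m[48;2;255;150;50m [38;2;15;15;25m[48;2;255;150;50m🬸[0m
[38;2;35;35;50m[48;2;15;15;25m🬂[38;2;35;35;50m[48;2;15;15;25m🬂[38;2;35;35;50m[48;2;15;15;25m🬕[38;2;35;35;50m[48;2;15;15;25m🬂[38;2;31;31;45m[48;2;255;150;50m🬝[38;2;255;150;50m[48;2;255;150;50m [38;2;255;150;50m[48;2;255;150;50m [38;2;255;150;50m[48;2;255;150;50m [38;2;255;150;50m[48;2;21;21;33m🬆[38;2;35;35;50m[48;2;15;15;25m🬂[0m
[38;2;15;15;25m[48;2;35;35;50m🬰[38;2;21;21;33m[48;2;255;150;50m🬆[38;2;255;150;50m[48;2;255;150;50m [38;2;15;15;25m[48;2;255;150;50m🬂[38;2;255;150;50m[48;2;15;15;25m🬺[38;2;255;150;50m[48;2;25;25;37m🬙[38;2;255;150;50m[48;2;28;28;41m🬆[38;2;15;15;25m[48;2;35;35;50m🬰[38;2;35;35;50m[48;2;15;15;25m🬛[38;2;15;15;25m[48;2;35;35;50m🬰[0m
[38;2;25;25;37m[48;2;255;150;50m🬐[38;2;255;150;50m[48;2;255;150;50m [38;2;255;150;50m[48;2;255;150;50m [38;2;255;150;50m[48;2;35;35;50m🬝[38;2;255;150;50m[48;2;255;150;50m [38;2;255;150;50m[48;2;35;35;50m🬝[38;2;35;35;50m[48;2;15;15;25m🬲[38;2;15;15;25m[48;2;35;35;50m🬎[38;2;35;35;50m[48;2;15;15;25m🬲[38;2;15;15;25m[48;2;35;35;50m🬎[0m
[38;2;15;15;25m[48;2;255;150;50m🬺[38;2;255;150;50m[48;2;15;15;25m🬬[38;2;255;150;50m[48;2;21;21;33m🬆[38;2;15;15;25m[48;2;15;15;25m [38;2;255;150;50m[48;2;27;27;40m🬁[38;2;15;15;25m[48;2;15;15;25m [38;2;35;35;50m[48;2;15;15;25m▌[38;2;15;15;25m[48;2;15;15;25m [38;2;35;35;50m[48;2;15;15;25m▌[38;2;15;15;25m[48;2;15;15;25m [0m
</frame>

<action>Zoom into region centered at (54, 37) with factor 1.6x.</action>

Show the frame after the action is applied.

<frame>
[38;2;15;15;25m[48;2;15;15;25m [38;2;15;15;25m[48;2;15;15;25m [38;2;35;35;50m[48;2;15;15;25m▌[38;2;15;15;25m[48;2;15;15;25m [38;2;35;35;50m[48;2;15;15;25m▌[38;2;15;15;25m[48;2;15;15;25m [38;2;35;35;50m[48;2;15;15;25m▌[38;2;15;15;25m[48;2;255;150;50m🬴[38;2;255;150;50m[48;2;255;150;50m [38;2;255;150;50m[48;2;15;15;25m🬝[0m
[38;2;35;35;50m[48;2;15;15;25m🬂[38;2;35;35;50m[48;2;15;15;25m🬂[38;2;35;35;50m[48;2;255;150;50m🬆[38;2;35;35;50m[48;2;255;150;50m🬀[38;2;255;150;50m[48;2;28;28;41m🬱[38;2;35;35;50m[48;2;255;150;50m🬀[38;2;255;150;50m[48;2;28;28;41m🬱[38;2;35;35;50m[48;2;15;15;25m🬂[38;2;255;150;50m[48;2;27;27;40m🬁[38;2;35;35;50m[48;2;15;15;25m🬂[0m
[38;2;21;21;33m[48;2;255;150;50m🬆[38;2;25;25;37m[48;2;255;150;50m🬪[38;2;255;150;50m[48;2;35;35;50m🬬[38;2;255;150;50m[48;2;255;150;50m [38;2;255;150;50m[48;2;25;25;37m🬐[38;2;255;150;50m[48;2;25;25;37m🬨[38;2;255;150;50m[48;2;255;150;50m [38;2;255;150;50m[48;2;15;15;25m🬺[38;2;35;35;50m[48;2;15;15;25m🬛[38;2;15;15;25m[48;2;35;35;50m🬰[0m
[38;2;255;150;50m[48;2;35;35;50m🬬[38;2;255;150;50m[48;2;255;150;50m [38;2;255;150;50m[48;2;30;30;43m🬑[38;2;255;150;50m[48;2;35;35;50m🬬[38;2;255;150;50m[48;2;28;28;41m🬆[38;2;15;15;25m[48;2;35;35;50m🬎[38;2;255;150;50m[48;2;35;35;50m🬊[38;2;255;150;50m[48;2;23;23;35m🬀[38;2;35;35;50m[48;2;15;15;25m🬲[38;2;15;15;25m[48;2;35;35;50m🬎[0m
[38;2;15;15;25m[48;2;255;150;50m🬺[38;2;255;150;50m[48;2;15;15;25m🬬[38;2;255;150;50m[48;2;21;21;33m🬆[38;2;15;15;25m[48;2;15;15;25m [38;2;35;35;50m[48;2;15;15;25m▌[38;2;15;15;25m[48;2;15;15;25m [38;2;35;35;50m[48;2;15;15;25m▌[38;2;15;15;25m[48;2;15;15;25m [38;2;35;35;50m[48;2;15;15;25m▌[38;2;15;15;25m[48;2;15;15;25m [0m
</frame>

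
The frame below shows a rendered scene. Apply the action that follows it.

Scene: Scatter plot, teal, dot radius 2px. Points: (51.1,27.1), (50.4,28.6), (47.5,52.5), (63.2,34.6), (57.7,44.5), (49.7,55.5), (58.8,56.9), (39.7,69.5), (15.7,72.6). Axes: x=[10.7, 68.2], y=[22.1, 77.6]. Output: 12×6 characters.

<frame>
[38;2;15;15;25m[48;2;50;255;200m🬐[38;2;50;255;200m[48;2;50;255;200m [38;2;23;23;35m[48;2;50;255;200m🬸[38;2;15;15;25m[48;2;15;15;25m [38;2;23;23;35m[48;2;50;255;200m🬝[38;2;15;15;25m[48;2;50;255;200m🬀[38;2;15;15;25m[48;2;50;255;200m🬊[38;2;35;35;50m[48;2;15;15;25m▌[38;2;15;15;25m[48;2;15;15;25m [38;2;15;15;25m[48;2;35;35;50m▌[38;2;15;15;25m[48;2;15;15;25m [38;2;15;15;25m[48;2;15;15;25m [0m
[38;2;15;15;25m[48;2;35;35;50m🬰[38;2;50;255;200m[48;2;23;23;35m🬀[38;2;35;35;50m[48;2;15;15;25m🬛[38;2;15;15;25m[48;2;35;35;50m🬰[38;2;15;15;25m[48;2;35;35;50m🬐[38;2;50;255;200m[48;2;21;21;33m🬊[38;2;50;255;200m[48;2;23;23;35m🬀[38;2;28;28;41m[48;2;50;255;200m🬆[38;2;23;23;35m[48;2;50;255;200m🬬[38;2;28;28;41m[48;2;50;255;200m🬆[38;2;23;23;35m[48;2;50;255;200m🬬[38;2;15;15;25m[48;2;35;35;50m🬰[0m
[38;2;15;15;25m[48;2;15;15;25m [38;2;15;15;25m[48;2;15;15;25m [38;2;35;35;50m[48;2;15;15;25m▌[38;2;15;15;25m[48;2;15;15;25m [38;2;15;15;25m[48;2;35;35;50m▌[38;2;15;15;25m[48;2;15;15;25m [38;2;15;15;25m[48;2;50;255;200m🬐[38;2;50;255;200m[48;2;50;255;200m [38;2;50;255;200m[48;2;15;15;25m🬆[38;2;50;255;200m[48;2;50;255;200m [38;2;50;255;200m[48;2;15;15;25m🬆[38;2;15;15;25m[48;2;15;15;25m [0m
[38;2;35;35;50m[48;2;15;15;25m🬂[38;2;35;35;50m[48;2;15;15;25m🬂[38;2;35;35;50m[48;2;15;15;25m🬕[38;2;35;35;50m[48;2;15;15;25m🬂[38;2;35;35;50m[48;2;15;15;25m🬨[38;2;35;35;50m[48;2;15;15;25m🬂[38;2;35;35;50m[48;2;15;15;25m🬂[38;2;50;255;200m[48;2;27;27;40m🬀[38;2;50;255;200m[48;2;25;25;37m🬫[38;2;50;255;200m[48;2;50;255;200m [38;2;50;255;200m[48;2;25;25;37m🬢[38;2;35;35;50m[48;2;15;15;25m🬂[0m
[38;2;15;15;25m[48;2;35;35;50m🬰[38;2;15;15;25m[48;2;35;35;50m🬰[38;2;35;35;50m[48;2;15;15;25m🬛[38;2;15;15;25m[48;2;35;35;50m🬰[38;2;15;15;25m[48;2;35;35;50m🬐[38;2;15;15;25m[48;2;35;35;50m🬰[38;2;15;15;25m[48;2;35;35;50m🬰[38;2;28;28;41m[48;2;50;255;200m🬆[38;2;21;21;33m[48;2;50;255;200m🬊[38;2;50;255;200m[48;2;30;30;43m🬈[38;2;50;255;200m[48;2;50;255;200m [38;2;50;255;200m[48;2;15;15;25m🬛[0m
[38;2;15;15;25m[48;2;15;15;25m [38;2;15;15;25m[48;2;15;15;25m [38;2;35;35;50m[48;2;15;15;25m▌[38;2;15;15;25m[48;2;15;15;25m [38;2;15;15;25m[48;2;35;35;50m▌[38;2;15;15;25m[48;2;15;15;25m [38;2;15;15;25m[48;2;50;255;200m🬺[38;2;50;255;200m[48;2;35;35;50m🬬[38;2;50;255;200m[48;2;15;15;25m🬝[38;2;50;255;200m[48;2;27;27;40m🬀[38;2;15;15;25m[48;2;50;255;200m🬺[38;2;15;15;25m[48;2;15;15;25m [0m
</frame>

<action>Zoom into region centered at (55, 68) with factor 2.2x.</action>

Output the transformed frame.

<frame>
[38;2;15;15;25m[48;2;15;15;25m [38;2;15;15;25m[48;2;15;15;25m [38;2;35;35;50m[48;2;15;15;25m▌[38;2;15;15;25m[48;2;15;15;25m [38;2;15;15;25m[48;2;35;35;50m▌[38;2;15;15;25m[48;2;15;15;25m [38;2;15;15;25m[48;2;15;15;25m [38;2;35;35;50m[48;2;15;15;25m▌[38;2;15;15;25m[48;2;15;15;25m [38;2;15;15;25m[48;2;35;35;50m▌[38;2;15;15;25m[48;2;15;15;25m [38;2;15;15;25m[48;2;15;15;25m [0m
[38;2;15;15;25m[48;2;35;35;50m🬰[38;2;15;15;25m[48;2;35;35;50m🬰[38;2;35;35;50m[48;2;15;15;25m🬛[38;2;15;15;25m[48;2;35;35;50m🬰[38;2;15;15;25m[48;2;35;35;50m🬐[38;2;15;15;25m[48;2;35;35;50m🬰[38;2;15;15;25m[48;2;35;35;50m🬰[38;2;35;35;50m[48;2;15;15;25m🬛[38;2;15;15;25m[48;2;35;35;50m🬰[38;2;15;15;25m[48;2;35;35;50m🬐[38;2;15;15;25m[48;2;35;35;50m🬰[38;2;15;15;25m[48;2;35;35;50m🬰[0m
[38;2;15;15;25m[48;2;15;15;25m [38;2;15;15;25m[48;2;15;15;25m [38;2;35;35;50m[48;2;15;15;25m▌[38;2;15;15;25m[48;2;15;15;25m [38;2;15;15;25m[48;2;35;35;50m▌[38;2;15;15;25m[48;2;15;15;25m [38;2;15;15;25m[48;2;15;15;25m [38;2;35;35;50m[48;2;15;15;25m▌[38;2;15;15;25m[48;2;15;15;25m [38;2;15;15;25m[48;2;35;35;50m▌[38;2;15;15;25m[48;2;15;15;25m [38;2;15;15;25m[48;2;15;15;25m [0m
[38;2;35;35;50m[48;2;15;15;25m🬂[38;2;35;35;50m[48;2;15;15;25m🬂[38;2;35;35;50m[48;2;15;15;25m🬕[38;2;35;35;50m[48;2;15;15;25m🬂[38;2;35;35;50m[48;2;15;15;25m🬨[38;2;35;35;50m[48;2;15;15;25m🬂[38;2;35;35;50m[48;2;15;15;25m🬂[38;2;35;35;50m[48;2;15;15;25m🬕[38;2;35;35;50m[48;2;15;15;25m🬂[38;2;35;35;50m[48;2;15;15;25m🬨[38;2;35;35;50m[48;2;15;15;25m🬂[38;2;35;35;50m[48;2;15;15;25m🬂[0m
[38;2;15;15;25m[48;2;35;35;50m🬰[38;2;15;15;25m[48;2;35;35;50m🬰[38;2;35;35;50m[48;2;15;15;25m🬛[38;2;23;23;35m[48;2;50;255;200m🬬[38;2;15;15;25m[48;2;35;35;50m🬐[38;2;15;15;25m[48;2;35;35;50m🬰[38;2;23;23;35m[48;2;50;255;200m🬝[38;2;28;28;41m[48;2;50;255;200m🬊[38;2;15;15;25m[48;2;35;35;50m🬰[38;2;15;15;25m[48;2;35;35;50m🬐[38;2;15;15;25m[48;2;35;35;50m🬰[38;2;15;15;25m[48;2;35;35;50m🬰[0m
[38;2;15;15;25m[48;2;15;15;25m [38;2;15;15;25m[48;2;15;15;25m [38;2;35;35;50m[48;2;50;255;200m🬐[38;2;50;255;200m[48;2;50;255;200m [38;2;27;27;40m[48;2;50;255;200m🬸[38;2;15;15;25m[48;2;15;15;25m [38;2;50;255;200m[48;2;15;15;25m🬊[38;2;50;255;200m[48;2;15;15;25m🬝[38;2;50;255;200m[48;2;15;15;25m🬀[38;2;15;15;25m[48;2;35;35;50m▌[38;2;15;15;25m[48;2;15;15;25m [38;2;15;15;25m[48;2;15;15;25m [0m
</frame>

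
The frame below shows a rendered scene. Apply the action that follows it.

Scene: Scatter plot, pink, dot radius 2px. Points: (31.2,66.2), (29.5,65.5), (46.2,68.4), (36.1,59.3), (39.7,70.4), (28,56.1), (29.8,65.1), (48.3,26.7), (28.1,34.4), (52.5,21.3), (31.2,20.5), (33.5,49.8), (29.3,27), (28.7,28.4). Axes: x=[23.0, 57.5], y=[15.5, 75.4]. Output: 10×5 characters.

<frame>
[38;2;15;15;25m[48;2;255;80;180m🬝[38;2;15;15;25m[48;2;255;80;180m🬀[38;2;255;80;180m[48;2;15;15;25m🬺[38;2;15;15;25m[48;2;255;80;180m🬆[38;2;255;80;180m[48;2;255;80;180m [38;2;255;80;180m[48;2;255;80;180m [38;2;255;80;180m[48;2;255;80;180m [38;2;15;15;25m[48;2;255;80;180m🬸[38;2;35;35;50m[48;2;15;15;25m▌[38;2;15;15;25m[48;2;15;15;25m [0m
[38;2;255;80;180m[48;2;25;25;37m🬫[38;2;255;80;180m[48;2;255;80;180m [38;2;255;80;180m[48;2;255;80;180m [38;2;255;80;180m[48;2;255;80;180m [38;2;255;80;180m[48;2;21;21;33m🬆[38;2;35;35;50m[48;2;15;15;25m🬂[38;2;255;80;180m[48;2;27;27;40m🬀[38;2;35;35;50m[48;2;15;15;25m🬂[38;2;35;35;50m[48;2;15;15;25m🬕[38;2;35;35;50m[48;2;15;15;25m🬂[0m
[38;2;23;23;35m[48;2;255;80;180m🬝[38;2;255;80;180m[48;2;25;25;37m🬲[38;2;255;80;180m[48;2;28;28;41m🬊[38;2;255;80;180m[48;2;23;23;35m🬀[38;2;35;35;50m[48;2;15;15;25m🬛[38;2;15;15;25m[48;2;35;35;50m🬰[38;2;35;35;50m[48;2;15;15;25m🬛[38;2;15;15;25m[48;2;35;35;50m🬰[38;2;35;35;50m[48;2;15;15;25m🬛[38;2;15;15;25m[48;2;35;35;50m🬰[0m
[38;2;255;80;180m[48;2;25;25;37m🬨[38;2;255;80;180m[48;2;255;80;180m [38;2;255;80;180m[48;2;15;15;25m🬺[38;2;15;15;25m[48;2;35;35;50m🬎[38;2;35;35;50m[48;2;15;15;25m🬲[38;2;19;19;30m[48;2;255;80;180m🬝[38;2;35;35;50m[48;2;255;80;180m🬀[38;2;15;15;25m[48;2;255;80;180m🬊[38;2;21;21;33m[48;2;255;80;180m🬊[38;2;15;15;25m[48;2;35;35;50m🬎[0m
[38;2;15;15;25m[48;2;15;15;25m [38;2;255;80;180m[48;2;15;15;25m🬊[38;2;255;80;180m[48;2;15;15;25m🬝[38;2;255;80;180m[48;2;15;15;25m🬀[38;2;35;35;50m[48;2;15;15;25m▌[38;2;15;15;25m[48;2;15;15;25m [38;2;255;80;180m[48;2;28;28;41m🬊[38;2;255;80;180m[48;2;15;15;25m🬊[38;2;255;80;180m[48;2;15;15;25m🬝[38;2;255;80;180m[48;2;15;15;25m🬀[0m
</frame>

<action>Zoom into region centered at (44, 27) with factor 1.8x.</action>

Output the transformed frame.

<frame>
[38;2;15;15;25m[48;2;15;15;25m [38;2;15;15;25m[48;2;15;15;25m [38;2;35;35;50m[48;2;15;15;25m▌[38;2;15;15;25m[48;2;15;15;25m [38;2;35;35;50m[48;2;15;15;25m▌[38;2;15;15;25m[48;2;15;15;25m [38;2;35;35;50m[48;2;15;15;25m▌[38;2;15;15;25m[48;2;15;15;25m [38;2;35;35;50m[48;2;15;15;25m▌[38;2;15;15;25m[48;2;15;15;25m [0m
[38;2;35;35;50m[48;2;15;15;25m🬂[38;2;35;35;50m[48;2;15;15;25m🬂[38;2;35;35;50m[48;2;15;15;25m🬕[38;2;35;35;50m[48;2;15;15;25m🬂[38;2;35;35;50m[48;2;15;15;25m🬕[38;2;35;35;50m[48;2;15;15;25m🬂[38;2;31;31;45m[48;2;255;80;180m🬝[38;2;35;35;50m[48;2;15;15;25m🬂[38;2;35;35;50m[48;2;15;15;25m🬕[38;2;35;35;50m[48;2;15;15;25m🬂[0m
[38;2;15;15;25m[48;2;35;35;50m🬰[38;2;15;15;25m[48;2;35;35;50m🬰[38;2;35;35;50m[48;2;15;15;25m🬛[38;2;15;15;25m[48;2;35;35;50m🬰[38;2;35;35;50m[48;2;15;15;25m🬛[38;2;19;19;30m[48;2;255;80;180m🬴[38;2;255;80;180m[48;2;255;80;180m [38;2;255;80;180m[48;2;15;15;25m🬛[38;2;28;28;41m[48;2;255;80;180m🬆[38;2;23;23;35m[48;2;255;80;180m🬬[0m
[38;2;15;15;25m[48;2;35;35;50m🬎[38;2;15;15;25m[48;2;35;35;50m🬎[38;2;35;35;50m[48;2;15;15;25m🬲[38;2;15;15;25m[48;2;35;35;50m🬎[38;2;35;35;50m[48;2;15;15;25m🬲[38;2;15;15;25m[48;2;35;35;50m🬎[38;2;255;80;180m[48;2;31;31;45m🬁[38;2;23;23;35m[48;2;255;80;180m🬺[38;2;255;80;180m[48;2;35;35;50m🬬[38;2;255;80;180m[48;2;28;28;41m🬆[0m
[38;2;15;15;25m[48;2;15;15;25m [38;2;15;15;25m[48;2;15;15;25m [38;2;35;35;50m[48;2;15;15;25m▌[38;2;15;15;25m[48;2;15;15;25m [38;2;35;35;50m[48;2;15;15;25m▌[38;2;15;15;25m[48;2;15;15;25m [38;2;35;35;50m[48;2;15;15;25m▌[38;2;15;15;25m[48;2;15;15;25m [38;2;35;35;50m[48;2;15;15;25m▌[38;2;15;15;25m[48;2;15;15;25m [0m
</frame>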